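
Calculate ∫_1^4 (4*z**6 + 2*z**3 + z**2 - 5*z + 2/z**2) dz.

132639/14

By the power rule, an antiderivative is F(z) = 4*z**7/7 + z**4/2 + z**3/3 - 5*z**2/2 - 2/z.
Then F(4) - F(1) = (397787/42) - (-65/21) = 132639/14.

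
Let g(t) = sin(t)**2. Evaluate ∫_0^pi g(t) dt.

Use the identity sin^2(t) = (1 - cos(2*t))/2.
An antiderivative is F(t) = t/2 - sin(2*t)/4.
Then F(pi) - F(0) = (pi/2) - (0) = pi/2.

pi/2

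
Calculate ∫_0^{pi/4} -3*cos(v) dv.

-3*sqrt(2)/2

An antiderivative is F(v) = -3*sin(v).
Then F(pi/4) - F(0) = (-3*sqrt(2)/2) - (0) = -3*sqrt(2)/2.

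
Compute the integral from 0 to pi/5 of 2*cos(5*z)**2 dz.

pi/5

Use the identity cos^2(5*z) = (1 + cos(10*z))/2.
An antiderivative is F(z) = z + sin(10*z)/10.
Then F(pi/5) - F(0) = (pi/5) - (0) = pi/5.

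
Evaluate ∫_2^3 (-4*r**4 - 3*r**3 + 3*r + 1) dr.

-4181/20

By the power rule, an antiderivative is F(r) = -4*r**5/5 - 3*r**4/4 + 3*r**2/2 + r.
Then F(3) - F(2) = (-4773/20) - (-148/5) = -4181/20.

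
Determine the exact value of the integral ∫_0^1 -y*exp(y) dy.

-1

Integrate by parts once (u = y, dv = -exp(y) dy).
An antiderivative is F(y) = (-y + 1)*exp(y).
Then F(1) - F(0) = (0) - (1) = -1.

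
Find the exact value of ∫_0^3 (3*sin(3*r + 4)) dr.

Let u = 3*r + 4, so du = 3 dr. When r = 0, u = 4; when r = 3, u = 13.
The integral becomes ∫ sin(u) du from 4 to 13, with antiderivative -cos(u).
Back in r: F(r) = -cos(3*r + 4).
Then F(3) - F(0) = (-cos(13)) - (-cos(4)) = -cos(13) + cos(4).

-cos(13) + cos(4)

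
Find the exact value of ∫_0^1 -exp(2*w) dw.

1/2 - exp(2)/2

An antiderivative is F(w) = -exp(2*w)/2.
Then F(1) - F(0) = (-exp(2)/2) - (-1/2) = 1/2 - exp(2)/2.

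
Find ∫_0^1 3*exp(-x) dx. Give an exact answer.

3 - 3*exp(-1)

An antiderivative is F(x) = -3*exp(-x).
Then F(1) - F(0) = (-3*exp(-1)) - (-3) = 3 - 3*exp(-1).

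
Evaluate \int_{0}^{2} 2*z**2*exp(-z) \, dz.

Integrate by parts twice (u = z^2, dv = 2*exp(-z) dz).
An antiderivative is F(z) = (-2*z**2 - 4*z - 4)*exp(-z).
Then F(2) - F(0) = (-20*exp(-2)) - (-4) = 4 - 20*exp(-2).

4 - 20*exp(-2)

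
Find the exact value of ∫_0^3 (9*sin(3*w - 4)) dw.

3*cos(4) - 3*cos(5)

Let u = 3*w - 4, so du = 3 dw. When w = 0, u = -4; when w = 3, u = 5.
The integral becomes 3·∫ sin(u) du from -4 to 5, with antiderivative -3*cos(u).
Back in w: F(w) = -3*cos(3*w - 4).
Then F(3) - F(0) = (-3*cos(5)) - (-3*cos(4)) = 3*cos(4) - 3*cos(5).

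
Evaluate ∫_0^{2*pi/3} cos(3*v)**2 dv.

pi/3

Use the identity cos^2(3*v) = (1 + cos(6*v))/2.
An antiderivative is F(v) = v/2 + sin(6*v)/12.
Then F(2*pi/3) - F(0) = (pi/3) - (0) = pi/3.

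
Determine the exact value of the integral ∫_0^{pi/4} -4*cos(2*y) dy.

-2

An antiderivative is F(y) = -2*sin(2*y).
Then F(pi/4) - F(0) = (-2) - (0) = -2.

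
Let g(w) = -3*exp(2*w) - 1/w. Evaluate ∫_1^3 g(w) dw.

-3*exp(6)/2 - log(3) + 3*exp(2)/2

An antiderivative is F(w) = -3*exp(2*w)/2 - log(w).
Then F(3) - F(1) = (-3*exp(6)/2 - log(3)) - (-3*exp(2)/2) = -3*exp(6)/2 - log(3) + 3*exp(2)/2.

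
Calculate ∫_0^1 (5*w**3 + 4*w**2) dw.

By the power rule, an antiderivative is F(w) = 5*w**4/4 + 4*w**3/3.
Then F(1) - F(0) = (31/12) - (0) = 31/12.

31/12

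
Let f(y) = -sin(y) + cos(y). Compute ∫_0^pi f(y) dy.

An antiderivative is F(y) = sin(y) + cos(y).
Then F(pi) - F(0) = (-1) - (1) = -2.

-2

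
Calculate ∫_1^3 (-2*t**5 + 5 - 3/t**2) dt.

-704/3

By the power rule, an antiderivative is F(t) = -t**6/3 + 5*t + 3/t.
Then F(3) - F(1) = (-227) - (23/3) = -704/3.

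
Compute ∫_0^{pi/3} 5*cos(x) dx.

An antiderivative is F(x) = 5*sin(x).
Then F(pi/3) - F(0) = (5*sqrt(3)/2) - (0) = 5*sqrt(3)/2.

5*sqrt(3)/2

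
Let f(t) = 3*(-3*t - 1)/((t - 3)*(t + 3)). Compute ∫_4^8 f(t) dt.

Factor the denominator: t**2 - 9 = (t + 3)(t - 3).
Partial fractions: 3*(-3*t - 1)/((t - 3)*(t + 3)) = -4/(t + 3) - 5/(t - 3).
An antiderivative is F(t) = -5*log(t - 3) - 4*log(t + 3).
Then F(8) - F(4) = (-4*log(11) - 5*log(5)) - (-4*log(7)) = -4*log(11) - 5*log(5) + 4*log(7).

-4*log(11) - 5*log(5) + 4*log(7)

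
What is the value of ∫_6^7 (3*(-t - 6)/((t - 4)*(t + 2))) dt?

-log(6)

Factor the denominator: t**2 - 2*t - 8 = (t + 2)(t - 4).
Partial fractions: 3*(-t - 6)/((t - 4)*(t + 2)) = 2/(t + 2) - 5/(t - 4).
An antiderivative is F(t) = -5*log(t - 4) + 2*log(t + 2).
Then F(7) - F(6) = (-log(3)) - (log(2)) = -log(6).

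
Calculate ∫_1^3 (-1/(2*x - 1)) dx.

-log(5)/2

An antiderivative is F(x) = -log(2*x - 1)/2.
Then F(3) - F(1) = (-log(5)/2) - (0) = -log(5)/2.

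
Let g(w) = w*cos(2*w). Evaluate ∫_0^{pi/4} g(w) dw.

-1/4 + pi/8

Integrate by parts once (u = w, dv = cos(2*w) dw).
An antiderivative is F(w) = w*sin(2*w)/2 + cos(2*w)/4.
Then F(pi/4) - F(0) = (pi/8) - (1/4) = -1/4 + pi/8.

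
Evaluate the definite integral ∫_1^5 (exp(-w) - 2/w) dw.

An antiderivative is F(w) = -2*log(w) - exp(-w).
Then F(5) - F(1) = (-2*log(5) - exp(-5)) - (-exp(-1)) = -2*log(5) - exp(-5) + exp(-1).

-2*log(5) - exp(-5) + exp(-1)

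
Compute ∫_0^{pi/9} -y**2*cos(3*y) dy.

-pi/81 - sqrt(3)*pi**2/486 + sqrt(3)/27

Integrate by parts twice (u = y^2, dv = -cos(3*y) dy).
An antiderivative is F(y) = -y**2*sin(3*y)/3 - 2*y*cos(3*y)/9 + 2*sin(3*y)/27.
Then F(pi/9) - F(0) = (-pi/81 - sqrt(3)*pi**2/486 + sqrt(3)/27) - (0) = -pi/81 - sqrt(3)*pi**2/486 + sqrt(3)/27.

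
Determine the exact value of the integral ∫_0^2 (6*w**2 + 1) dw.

18

By the power rule, an antiderivative is F(w) = 2*w**3 + w.
Then F(2) - F(0) = (18) - (0) = 18.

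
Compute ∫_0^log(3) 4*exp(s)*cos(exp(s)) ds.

Let u = exp(s), so du = exp(s) ds. When s = 0, u = 1; when s = log(3), u = 3.
The integral becomes 4·∫ cos(u) du from 1 to 3, with antiderivative 4*sin(u).
Back in s: F(s) = 4*sin(exp(s)).
Then F(log(3)) - F(0) = (4*sin(3)) - (4*sin(1)) = -4*sin(1) + 4*sin(3).

-4*sin(1) + 4*sin(3)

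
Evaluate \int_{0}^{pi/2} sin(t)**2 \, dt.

pi/4

Use the identity sin^2(t) = (1 - cos(2*t))/2.
An antiderivative is F(t) = t/2 - sin(2*t)/4.
Then F(pi/2) - F(0) = (pi/4) - (0) = pi/4.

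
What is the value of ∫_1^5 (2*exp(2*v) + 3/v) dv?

-exp(2) + 3*log(5) + exp(10)

An antiderivative is F(v) = exp(2*v) + 3*log(v).
Then F(5) - F(1) = (3*log(5) + exp(10)) - (exp(2)) = -exp(2) + 3*log(5) + exp(10).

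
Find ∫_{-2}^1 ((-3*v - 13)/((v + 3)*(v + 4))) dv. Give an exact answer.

-9*log(2) + log(5)

Factor the denominator: v**2 + 7*v + 12 = (v + 4)(v + 3).
Partial fractions: (-3*v - 13)/((v + 3)*(v + 4)) = 1/(v + 4) - 4/(v + 3).
An antiderivative is F(v) = -4*log(v + 3) + log(v + 4).
Then F(1) - F(-2) = (-8*log(2) + log(5)) - (log(2)) = -9*log(2) + log(5).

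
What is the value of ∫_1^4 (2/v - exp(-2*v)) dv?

(-exp(6) + 1 + 8*exp(8)*log(2))*exp(-8)/2

An antiderivative is F(v) = 2*log(v) + exp(-2*v)/2.
Then F(4) - F(1) = (exp(-8)/2 + 4*log(2)) - (exp(-2)/2) = (-exp(6) + 1 + 8*exp(8)*log(2))*exp(-8)/2.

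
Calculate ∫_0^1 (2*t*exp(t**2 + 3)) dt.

-exp(3) + exp(4)

Let u = t**2 + 3, so du = 2*t dt. When t = 0, u = 3; when t = 1, u = 4.
The integral becomes ∫ exp(u) du from 3 to 4, with antiderivative exp(u).
Back in t: F(t) = exp(t**2 + 3).
Then F(1) - F(0) = (exp(4)) - (exp(3)) = -exp(3) + exp(4).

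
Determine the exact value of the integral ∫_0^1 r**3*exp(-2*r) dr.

Integrate by parts 3 times (u = r^3, dv = exp(-2*r) dr).
An antiderivative is F(r) = (-4*r**3 - 6*r**2 - 6*r - 3)*exp(-2*r)/8.
Then F(1) - F(0) = (-19*exp(-2)/8) - (-3/8) = 3/8 - 19*exp(-2)/8.

3/8 - 19*exp(-2)/8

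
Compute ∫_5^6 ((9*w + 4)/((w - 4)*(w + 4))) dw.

Factor the denominator: w**2 - 16 = (w + 4)(w - 4).
Partial fractions: (9*w + 4)/((w - 4)*(w + 4)) = 4/(w + 4) + 5/(w - 4).
An antiderivative is F(w) = 5*log(w - 4) + 4*log(w + 4).
Then F(6) - F(5) = (9*log(2) + 4*log(5)) - (8*log(3)) = -8*log(3) + 9*log(2) + 4*log(5).

-8*log(3) + 9*log(2) + 4*log(5)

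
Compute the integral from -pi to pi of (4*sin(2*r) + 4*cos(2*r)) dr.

An antiderivative is F(r) = 2*sin(2*r) - 2*cos(2*r).
Then F(pi) - F(-pi) = (-2) - (-2) = 0.

0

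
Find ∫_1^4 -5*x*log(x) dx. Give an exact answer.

Integrate by parts once (u = ln x, dv = -5*x dx).
An antiderivative is F(x) = -5*x**2*(2*log(x) - 1)/4.
Then F(4) - F(1) = (20 - 80*log(2)) - (5/4) = 75/4 - 80*log(2).

75/4 - 80*log(2)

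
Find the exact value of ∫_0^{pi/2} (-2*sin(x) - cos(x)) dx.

-3

An antiderivative is F(x) = -sin(x) + 2*cos(x).
Then F(pi/2) - F(0) = (-1) - (2) = -3.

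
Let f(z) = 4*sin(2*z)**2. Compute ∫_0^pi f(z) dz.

Use the identity sin^2(2*z) = (1 - cos(4*z))/2.
An antiderivative is F(z) = 2*z - sin(4*z)/2.
Then F(pi) - F(0) = (2*pi) - (0) = 2*pi.

2*pi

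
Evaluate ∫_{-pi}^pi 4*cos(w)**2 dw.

Use the identity cos^2(w) = (1 + cos(2*w))/2.
An antiderivative is F(w) = 2*w + sin(2*w).
Then F(pi) - F(-pi) = (2*pi) - (-2*pi) = 4*pi.

4*pi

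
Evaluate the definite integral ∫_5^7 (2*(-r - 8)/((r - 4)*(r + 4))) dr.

Factor the denominator: r**2 - 16 = (r + 4)(r - 4).
Partial fractions: 2*(-r - 8)/((r - 4)*(r + 4)) = 1/(r + 4) - 3/(r - 4).
An antiderivative is F(r) = -3*log(r - 4) + log(r + 4).
Then F(7) - F(5) = (log(11/27)) - (log(9)) = -5*log(3) + log(11).

-5*log(3) + log(11)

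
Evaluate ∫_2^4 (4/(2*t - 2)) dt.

log(9)

An antiderivative is F(t) = 2*log(2*t - 2).
Then F(4) - F(2) = (log(36)) - (log(4)) = log(9).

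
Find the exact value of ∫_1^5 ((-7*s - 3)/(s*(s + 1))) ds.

-3*log(5) - 4*log(3)

Factor the denominator: s**2 + s = (s + 1)s.
Partial fractions: (-7*s - 3)/(s*(s + 1)) = -4/(s + 1) - 3/s.
An antiderivative is F(s) = -3*log(s) - 4*log(s + 1).
Then F(5) - F(1) = (-3*log(5) - 4*log(3) - 4*log(2)) - (-log(16)) = -3*log(5) - 4*log(3).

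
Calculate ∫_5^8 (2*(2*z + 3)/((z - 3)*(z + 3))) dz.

-6*log(2) + log(11) + 3*log(5)

Factor the denominator: z**2 - 9 = (z + 3)(z - 3).
Partial fractions: 2*(2*z + 3)/((z - 3)*(z + 3)) = 1/(z + 3) + 3/(z - 3).
An antiderivative is F(z) = 3*log(z - 3) + log(z + 3).
Then F(8) - F(5) = (log(11) + 3*log(5)) - (log(64)) = -6*log(2) + log(11) + 3*log(5).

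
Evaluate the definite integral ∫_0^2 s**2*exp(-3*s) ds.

Integrate by parts twice (u = s^2, dv = exp(-3*s) ds).
An antiderivative is F(s) = (-9*s**2 - 6*s - 2)*exp(-3*s)/27.
Then F(2) - F(0) = (-50*exp(-6)/27) - (-2/27) = 2/27 - 50*exp(-6)/27.

2/27 - 50*exp(-6)/27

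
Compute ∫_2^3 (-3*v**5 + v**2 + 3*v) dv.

-956/3

By the power rule, an antiderivative is F(v) = -v**6/2 + v**3/3 + 3*v**2/2.
Then F(3) - F(2) = (-342) - (-70/3) = -956/3.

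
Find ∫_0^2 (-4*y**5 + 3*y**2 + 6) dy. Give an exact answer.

-68/3

By the power rule, an antiderivative is F(y) = -2*y**6/3 + y**3 + 6*y.
Then F(2) - F(0) = (-68/3) - (0) = -68/3.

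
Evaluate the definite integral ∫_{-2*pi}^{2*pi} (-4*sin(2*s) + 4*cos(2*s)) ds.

An antiderivative is F(s) = 2*sin(2*s) + 2*cos(2*s).
Then F(2*pi) - F(-2*pi) = (2) - (2) = 0.

0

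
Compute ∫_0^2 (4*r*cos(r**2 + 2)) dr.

Let u = r**2 + 2, so du = 2*r dr. When r = 0, u = 2; when r = 2, u = 6.
The integral becomes 2·∫ cos(u) du from 2 to 6, with antiderivative 2*sin(u).
Back in r: F(r) = 2*sin(r**2 + 2).
Then F(2) - F(0) = (2*sin(6)) - (2*sin(2)) = -2*sin(2) + 2*sin(6).

-2*sin(2) + 2*sin(6)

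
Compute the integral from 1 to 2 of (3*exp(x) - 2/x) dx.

-3*exp(1) - log(4) + 3*exp(2)

An antiderivative is F(x) = 3*exp(x) - 2*log(x).
Then F(2) - F(1) = (-log(4) + 3*exp(2)) - (3*exp(1)) = -3*exp(1) - log(4) + 3*exp(2).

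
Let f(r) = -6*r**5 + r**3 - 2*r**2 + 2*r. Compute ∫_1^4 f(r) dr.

By the power rule, an antiderivative is F(r) = -r**6 + r**4/4 - 2*r**3/3 + r**2.
Then F(4) - F(1) = (-12176/3) - (-5/12) = -16233/4.

-16233/4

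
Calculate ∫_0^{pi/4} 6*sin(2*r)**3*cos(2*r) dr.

3/4

Let u = sin(2*r), so du = 2*cos(2*r) dr. When r = 0, u = 0; when r = pi/4, u = 1.
The integral becomes 3·∫ u**3 du from 0 to 1, with antiderivative 3*u**4/4.
Back in r: F(r) = 3*sin(2*r)**4/4.
Then F(pi/4) - F(0) = (3/4) - (0) = 3/4.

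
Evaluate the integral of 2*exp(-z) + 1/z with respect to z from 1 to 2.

-2*exp(-2) + log(2) + 2*exp(-1)

An antiderivative is F(z) = log(z) - 2*exp(-z).
Then F(2) - F(1) = (-2*exp(-2) + log(2)) - (-2*exp(-1)) = -2*exp(-2) + log(2) + 2*exp(-1).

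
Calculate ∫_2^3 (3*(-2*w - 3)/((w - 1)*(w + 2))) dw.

Factor the denominator: w**2 + w - 2 = (w + 2)(w - 1).
Partial fractions: 3*(-2*w - 3)/((w - 1)*(w + 2)) = -1/(w + 2) - 5/(w - 1).
An antiderivative is F(w) = -5*log(w - 1) - log(w + 2).
Then F(3) - F(2) = (-5*log(2) - log(5)) - (-log(4)) = -log(40).

-log(40)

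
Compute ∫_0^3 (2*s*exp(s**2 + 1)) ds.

-exp(1) + exp(10)

Let u = s**2 + 1, so du = 2*s ds. When s = 0, u = 1; when s = 3, u = 10.
The integral becomes ∫ exp(u) du from 1 to 10, with antiderivative exp(u).
Back in s: F(s) = exp(s**2 + 1).
Then F(3) - F(0) = (exp(10)) - (exp(1)) = -exp(1) + exp(10).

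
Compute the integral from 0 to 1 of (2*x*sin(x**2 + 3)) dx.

cos(3) - cos(4)

Let u = x**2 + 3, so du = 2*x dx. When x = 0, u = 3; when x = 1, u = 4.
The integral becomes ∫ sin(u) du from 3 to 4, with antiderivative -cos(u).
Back in x: F(x) = -cos(x**2 + 3).
Then F(1) - F(0) = (-cos(4)) - (-cos(3)) = cos(3) - cos(4).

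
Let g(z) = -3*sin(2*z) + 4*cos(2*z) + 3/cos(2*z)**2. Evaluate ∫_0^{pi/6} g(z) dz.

An antiderivative is F(z) = 2*sin(2*z) + 3*cos(2*z)/2 + 3*tan(2*z)/2.
Then F(pi/6) - F(0) = (3/4 + 5*sqrt(3)/2) - (3/2) = -3/4 + 5*sqrt(3)/2.

-3/4 + 5*sqrt(3)/2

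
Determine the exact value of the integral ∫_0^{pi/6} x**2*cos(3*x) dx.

-2/27 + pi**2/108

Integrate by parts twice (u = x^2, dv = cos(3*x) dx).
An antiderivative is F(x) = x**2*sin(3*x)/3 + 2*x*cos(3*x)/9 - 2*sin(3*x)/27.
Then F(pi/6) - F(0) = (-2/27 + pi**2/108) - (0) = -2/27 + pi**2/108.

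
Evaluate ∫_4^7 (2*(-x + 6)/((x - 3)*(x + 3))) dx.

-3*log(5) - log(2) + 3*log(7)

Factor the denominator: x**2 - 9 = (x + 3)(x - 3).
Partial fractions: 2*(-x + 6)/((x - 3)*(x + 3)) = -3/(x + 3) + 1/(x - 3).
An antiderivative is F(x) = log(x - 3) - 3*log(x + 3).
Then F(7) - F(4) = (-3*log(5) - log(2)) - (-3*log(7)) = -3*log(5) - log(2) + 3*log(7).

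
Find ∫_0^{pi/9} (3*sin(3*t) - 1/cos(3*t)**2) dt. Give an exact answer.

1/2 - sqrt(3)/3

An antiderivative is F(t) = -cos(3*t) - tan(3*t)/3.
Then F(pi/9) - F(0) = (-sqrt(3)/3 - 1/2) - (-1) = 1/2 - sqrt(3)/3.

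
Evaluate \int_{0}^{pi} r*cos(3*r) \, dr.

-2/9

Integrate by parts once (u = r, dv = cos(3*r) dr).
An antiderivative is F(r) = r*sin(3*r)/3 + cos(3*r)/9.
Then F(pi) - F(0) = (-1/9) - (1/9) = -2/9.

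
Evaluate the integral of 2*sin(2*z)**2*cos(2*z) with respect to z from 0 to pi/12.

1/24

Let u = sin(2*z), so du = 2*cos(2*z) dz. When z = 0, u = 0; when z = pi/12, u = 1/2.
The integral becomes ∫ u**2 du from 0 to 1/2, with antiderivative u**3/3.
Back in z: F(z) = sin(2*z)**3/3.
Then F(pi/12) - F(0) = (1/24) - (0) = 1/24.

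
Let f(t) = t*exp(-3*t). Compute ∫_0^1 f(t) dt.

Integrate by parts once (u = t, dv = exp(-3*t) dt).
An antiderivative is F(t) = (-3*t - 1)*exp(-3*t)/9.
Then F(1) - F(0) = (-4*exp(-3)/9) - (-1/9) = (-4 + exp(3))*exp(-3)/9.

(-4 + exp(3))*exp(-3)/9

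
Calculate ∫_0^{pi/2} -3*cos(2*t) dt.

An antiderivative is F(t) = -3*sin(2*t)/2.
Then F(pi/2) - F(0) = (0) - (0) = 0.

0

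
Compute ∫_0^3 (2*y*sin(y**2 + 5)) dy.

Let u = y**2 + 5, so du = 2*y dy. When y = 0, u = 5; when y = 3, u = 14.
The integral becomes ∫ sin(u) du from 5 to 14, with antiderivative -cos(u).
Back in y: F(y) = -cos(y**2 + 5).
Then F(3) - F(0) = (-cos(14)) - (-cos(5)) = -cos(14) + cos(5).

-cos(14) + cos(5)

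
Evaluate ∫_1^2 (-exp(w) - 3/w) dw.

An antiderivative is F(w) = -exp(w) - 3*log(w).
Then F(2) - F(1) = (-exp(2) - log(8)) - (-exp(1)) = -exp(2) - log(8) + exp(1).

-exp(2) - log(8) + exp(1)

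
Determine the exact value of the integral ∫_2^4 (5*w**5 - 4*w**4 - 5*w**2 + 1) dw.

By the power rule, an antiderivative is F(w) = 5*w**6/6 - 4*w**5/5 - 5*w**3/3 + w.
Then F(4) - F(2) = (37372/15) - (82/5) = 37126/15.

37126/15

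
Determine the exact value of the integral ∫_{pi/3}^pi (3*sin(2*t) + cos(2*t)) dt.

-9/4 - sqrt(3)/4

An antiderivative is F(t) = sin(2*t)/2 - 3*cos(2*t)/2.
Then F(pi) - F(pi/3) = (-3/2) - (sqrt(3)/4 + 3/4) = -9/4 - sqrt(3)/4.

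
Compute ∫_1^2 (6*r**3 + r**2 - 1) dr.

By the power rule, an antiderivative is F(r) = 3*r**4/2 + r**3/3 - r.
Then F(2) - F(1) = (74/3) - (5/6) = 143/6.

143/6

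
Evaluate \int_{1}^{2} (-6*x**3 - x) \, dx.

-24

By the power rule, an antiderivative is F(x) = -3*x**4/2 - x**2/2.
Then F(2) - F(1) = (-26) - (-2) = -24.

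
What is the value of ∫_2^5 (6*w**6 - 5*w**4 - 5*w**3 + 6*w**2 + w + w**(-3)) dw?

88542897/1400

By the power rule, an antiderivative is F(w) = 6*w**7/7 - w**5 - 5*w**4/4 + 2*w**3 + w**2/2 - 1/(2*w**2).
Then F(5) - F(2) = (44324361/700) - (4233/56) = 88542897/1400.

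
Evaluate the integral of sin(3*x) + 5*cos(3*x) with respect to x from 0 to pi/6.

An antiderivative is F(x) = 5*sin(3*x)/3 - cos(3*x)/3.
Then F(pi/6) - F(0) = (5/3) - (-1/3) = 2.

2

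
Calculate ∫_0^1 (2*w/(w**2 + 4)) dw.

Let u = w**2 + 4, so du = 2*w dw. When w = 0, u = 4; when w = 1, u = 5.
The integral becomes ∫ 1/u du from 4 to 5, with antiderivative log(u).
Back in w: F(w) = log(w**2 + 4).
Then F(1) - F(0) = (log(5)) - (log(4)) = log(5/4).

log(5/4)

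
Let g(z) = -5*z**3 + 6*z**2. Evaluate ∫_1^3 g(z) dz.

-48

By the power rule, an antiderivative is F(z) = -5*z**4/4 + 2*z**3.
Then F(3) - F(1) = (-189/4) - (3/4) = -48.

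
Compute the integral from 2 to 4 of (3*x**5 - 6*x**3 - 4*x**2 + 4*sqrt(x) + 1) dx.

By the power rule, an antiderivative is F(x) = x**6/2 - 3*x**4/2 + 8*x**(3/2)/3 - 4*x**3/3 + x.
Then F(4) - F(2) = (1604) - (-2/3 + 16*sqrt(2)/3) = 4814/3 - 16*sqrt(2)/3.

4814/3 - 16*sqrt(2)/3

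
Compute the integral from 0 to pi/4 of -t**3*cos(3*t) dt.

Integrate by parts 3 times (u = t^3, dv = -cos(3*t) dt).
An antiderivative is F(t) = -t**3*sin(3*t)/3 - t**2*cos(3*t)/3 + 2*t*sin(3*t)/9 + 2*cos(3*t)/27.
Then F(pi/4) - F(0) = (sqrt(2)*(-9*pi**3 - 128 + 96*pi + 36*pi**2)/3456) - (2/27) = -sqrt(2)*pi**3/384 - 2/27 - sqrt(2)/27 + sqrt(2)*pi/36 + sqrt(2)*pi**2/96.

-sqrt(2)*pi**3/384 - 2/27 - sqrt(2)/27 + sqrt(2)*pi/36 + sqrt(2)*pi**2/96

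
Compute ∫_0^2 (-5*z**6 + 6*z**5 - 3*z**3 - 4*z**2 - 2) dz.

-1136/21

By the power rule, an antiderivative is F(z) = -5*z**7/7 + z**6 - 3*z**4/4 - 4*z**3/3 - 2*z.
Then F(2) - F(0) = (-1136/21) - (0) = -1136/21.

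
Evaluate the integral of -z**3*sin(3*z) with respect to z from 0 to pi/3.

pi*(6 - pi**2)/81

Integrate by parts 3 times (u = z^3, dv = -sin(3*z) dz).
An antiderivative is F(z) = z**3*cos(3*z)/3 - z**2*sin(3*z)/3 - 2*z*cos(3*z)/9 + 2*sin(3*z)/27.
Then F(pi/3) - F(0) = (pi*(6 - pi**2)/81) - (0) = pi*(6 - pi**2)/81.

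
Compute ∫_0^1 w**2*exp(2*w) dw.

-1/4 + exp(2)/4

Integrate by parts twice (u = w^2, dv = exp(2*w) dw).
An antiderivative is F(w) = (2*w**2 - 2*w + 1)*exp(2*w)/4.
Then F(1) - F(0) = (exp(2)/4) - (1/4) = -1/4 + exp(2)/4.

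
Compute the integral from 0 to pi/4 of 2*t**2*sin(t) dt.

-4 - sqrt(2)*pi**2/16 + sqrt(2)*pi/2 + 2*sqrt(2)

Integrate by parts twice (u = t^2, dv = 2*sin(t) dt).
An antiderivative is F(t) = -2*t**2*cos(t) + 4*t*sin(t) + 4*cos(t).
Then F(pi/4) - F(0) = (sqrt(2)*(-pi**2 + 8*pi + 32)/16) - (4) = -4 - sqrt(2)*pi**2/16 + sqrt(2)*pi/2 + 2*sqrt(2).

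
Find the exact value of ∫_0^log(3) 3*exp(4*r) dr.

Let u = exp(r), so du = exp(r) dr. When r = 0, u = 1; when r = log(3), u = 3.
The integral becomes 3·∫ u**3 du from 1 to 3, with antiderivative 3*u**4/4.
Back in r: F(r) = 3*exp(4*r)/4.
Then F(log(3)) - F(0) = (243/4) - (3/4) = 60.

60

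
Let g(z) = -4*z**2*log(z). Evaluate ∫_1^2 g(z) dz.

Integrate by parts once (u = ln z, dv = -4*z**2 dz).
An antiderivative is F(z) = -4*z**3*(3*log(z) - 1)/9.
Then F(2) - F(1) = (32/9 - 32*log(2)/3) - (4/9) = 28/9 - 32*log(2)/3.

28/9 - 32*log(2)/3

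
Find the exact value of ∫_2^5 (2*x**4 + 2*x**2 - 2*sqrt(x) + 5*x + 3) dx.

-20*sqrt(5)/3 + 8*sqrt(2)/3 + 13767/10

By the power rule, an antiderivative is F(x) = 2*x**5/5 - 4*x**(3/2)/3 + 2*x**3/3 + 5*x**2/2 + 3*x.
Then F(5) - F(2) = (8465/6 - 20*sqrt(5)/3) - (512/15 - 8*sqrt(2)/3) = -20*sqrt(5)/3 + 8*sqrt(2)/3 + 13767/10.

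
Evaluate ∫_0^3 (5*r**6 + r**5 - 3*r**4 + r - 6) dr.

53352/35

By the power rule, an antiderivative is F(r) = 5*r**7/7 + r**6/6 - 3*r**5/5 + r**2/2 - 6*r.
Then F(3) - F(0) = (53352/35) - (0) = 53352/35.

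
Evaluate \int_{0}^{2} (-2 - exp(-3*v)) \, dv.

-13/3 + exp(-6)/3

An antiderivative is F(v) = -2*v + exp(-3*v)/3.
Then F(2) - F(0) = (-4 + exp(-6)/3) - (1/3) = -13/3 + exp(-6)/3.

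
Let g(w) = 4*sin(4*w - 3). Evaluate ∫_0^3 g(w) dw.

Let u = 4*w - 3, so du = 4 dw. When w = 0, u = -3; when w = 3, u = 9.
The integral becomes ∫ sin(u) du from -3 to 9, with antiderivative -cos(u).
Back in w: F(w) = -cos(4*w - 3).
Then F(3) - F(0) = (-cos(9)) - (-cos(3)) = cos(3) - cos(9).

cos(3) - cos(9)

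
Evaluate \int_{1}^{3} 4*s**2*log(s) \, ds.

Integrate by parts once (u = ln s, dv = 4*s**2 ds).
An antiderivative is F(s) = 4*s**3*(3*log(s) - 1)/9.
Then F(3) - F(1) = (-12 + 36*log(3)) - (-4/9) = -104/9 + 36*log(3).

-104/9 + 36*log(3)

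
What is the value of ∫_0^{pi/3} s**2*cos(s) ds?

Integrate by parts twice (u = s^2, dv = cos(s) ds).
An antiderivative is F(s) = s**2*sin(s) + 2*s*cos(s) - 2*sin(s).
Then F(pi/3) - F(0) = (-sqrt(3) + sqrt(3)*pi**2/18 + pi/3) - (0) = -sqrt(3) + sqrt(3)*pi**2/18 + pi/3.

-sqrt(3) + sqrt(3)*pi**2/18 + pi/3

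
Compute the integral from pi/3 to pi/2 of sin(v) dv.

An antiderivative is F(v) = -cos(v).
Then F(pi/2) - F(pi/3) = (0) - (-1/2) = 1/2.

1/2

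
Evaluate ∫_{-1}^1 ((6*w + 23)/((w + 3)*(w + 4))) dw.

-log(3) + log(5) + 5*log(2)

Factor the denominator: w**2 + 7*w + 12 = (w + 4)(w + 3).
Partial fractions: (6*w + 23)/((w + 3)*(w + 4)) = 1/(w + 4) + 5/(w + 3).
An antiderivative is F(w) = 5*log(w + 3) + log(w + 4).
Then F(1) - F(-1) = (log(5) + 10*log(2)) - (log(96)) = -log(3) + log(5) + 5*log(2).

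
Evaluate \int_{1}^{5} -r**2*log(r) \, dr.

Integrate by parts once (u = ln r, dv = -r**2 dr).
An antiderivative is F(r) = -r**3*(3*log(r) - 1)/9.
Then F(5) - F(1) = (125/9 - 125*log(5)/3) - (1/9) = 124/9 - 125*log(5)/3.

124/9 - 125*log(5)/3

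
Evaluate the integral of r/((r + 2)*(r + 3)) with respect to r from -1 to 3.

Factor the denominator: r**2 + 5*r + 6 = (r + 3)(r + 2).
Partial fractions: r/((r + 2)*(r + 3)) = 3/(r + 3) - 2/(r + 2).
An antiderivative is F(r) = -2*log(r + 2) + 3*log(r + 3).
Then F(3) - F(-1) = (-2*log(5) + 3*log(2) + 3*log(3)) - (log(8)) = log(27/25).

log(27/25)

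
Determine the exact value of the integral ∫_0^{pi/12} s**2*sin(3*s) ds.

Integrate by parts twice (u = s^2, dv = sin(3*s) ds).
An antiderivative is F(s) = -s**2*cos(3*s)/3 + 2*s*sin(3*s)/9 + 2*cos(3*s)/27.
Then F(pi/12) - F(0) = (sqrt(2)*(-pi**2 + 8*pi + 32)/864) - (2/27) = -2/27 - sqrt(2)*pi**2/864 + sqrt(2)*pi/108 + sqrt(2)/27.

-2/27 - sqrt(2)*pi**2/864 + sqrt(2)*pi/108 + sqrt(2)/27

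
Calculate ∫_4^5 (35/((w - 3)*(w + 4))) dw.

-10*log(3) + 20*log(2)

Factor the denominator: w**2 + w - 12 = (w + 4)(w - 3).
Partial fractions: 35/((w - 3)*(w + 4)) = -5/(w + 4) + 5/(w - 3).
An antiderivative is F(w) = 5*log(w - 3) - 5*log(w + 4).
Then F(5) - F(4) = (-10*log(3) + 5*log(2)) - (-15*log(2)) = -10*log(3) + 20*log(2).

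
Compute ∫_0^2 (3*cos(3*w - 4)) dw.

Let u = 3*w - 4, so du = 3 dw. When w = 0, u = -4; when w = 2, u = 2.
The integral becomes ∫ cos(u) du from -4 to 2, with antiderivative sin(u).
Back in w: F(w) = sin(3*w - 4).
Then F(2) - F(0) = (sin(2)) - (-sin(4)) = sin(4) + sin(2).

sin(4) + sin(2)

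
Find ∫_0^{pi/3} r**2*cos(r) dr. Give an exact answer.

-sqrt(3) + sqrt(3)*pi**2/18 + pi/3

Integrate by parts twice (u = r^2, dv = cos(r) dr).
An antiderivative is F(r) = r**2*sin(r) + 2*r*cos(r) - 2*sin(r).
Then F(pi/3) - F(0) = (-sqrt(3) + sqrt(3)*pi**2/18 + pi/3) - (0) = -sqrt(3) + sqrt(3)*pi**2/18 + pi/3.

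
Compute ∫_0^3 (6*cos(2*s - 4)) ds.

3*sin(4) + 3*sin(2)

Let u = 2*s - 4, so du = 2 ds. When s = 0, u = -4; when s = 3, u = 2.
The integral becomes 3·∫ cos(u) du from -4 to 2, with antiderivative 3*sin(u).
Back in s: F(s) = 3*sin(2*s - 4).
Then F(3) - F(0) = (3*sin(2)) - (-3*sin(4)) = 3*sin(4) + 3*sin(2).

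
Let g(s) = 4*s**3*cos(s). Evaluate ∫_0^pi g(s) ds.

48 - 12*pi**2

Integrate by parts 3 times (u = s^3, dv = 4*cos(s) ds).
An antiderivative is F(s) = 4*s**3*sin(s) + 12*s**2*cos(s) - 24*s*sin(s) - 24*cos(s).
Then F(pi) - F(0) = (24 - 12*pi**2) - (-24) = 48 - 12*pi**2.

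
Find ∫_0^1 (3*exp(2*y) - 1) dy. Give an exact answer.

-5/2 + 3*exp(2)/2

An antiderivative is F(y) = 3*exp(2*y)/2 - y.
Then F(1) - F(0) = (-1 + 3*exp(2)/2) - (3/2) = -5/2 + 3*exp(2)/2.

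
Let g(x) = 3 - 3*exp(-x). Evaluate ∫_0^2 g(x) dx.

An antiderivative is F(x) = 3*x + 3*exp(-x).
Then F(2) - F(0) = (3*exp(-2) + 6) - (3) = 3*exp(-2) + 3.

3*exp(-2) + 3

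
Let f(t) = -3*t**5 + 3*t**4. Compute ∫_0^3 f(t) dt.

-2187/10

By the power rule, an antiderivative is F(t) = -t**6/2 + 3*t**5/5.
Then F(3) - F(0) = (-2187/10) - (0) = -2187/10.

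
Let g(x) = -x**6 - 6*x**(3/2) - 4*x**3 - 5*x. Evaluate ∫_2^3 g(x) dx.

-5203/14 - 108*sqrt(3)/5 + 48*sqrt(2)/5

By the power rule, an antiderivative is F(x) = -x**7/7 - 12*x**(5/2)/5 - x**4 - 5*x**2/2.
Then F(3) - F(2) = (-5823/14 - 108*sqrt(3)/5) - (-310/7 - 48*sqrt(2)/5) = -5203/14 - 108*sqrt(3)/5 + 48*sqrt(2)/5.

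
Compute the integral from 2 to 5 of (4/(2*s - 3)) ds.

log(49)

An antiderivative is F(s) = 2*log(2*s - 3).
Then F(5) - F(2) = (log(49)) - (0) = log(49).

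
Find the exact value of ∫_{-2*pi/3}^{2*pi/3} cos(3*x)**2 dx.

2*pi/3

Use the identity cos^2(3*x) = (1 + cos(6*x))/2.
An antiderivative is F(x) = x/2 + sin(6*x)/12.
Then F(2*pi/3) - F(-2*pi/3) = (pi/3) - (-pi/3) = 2*pi/3.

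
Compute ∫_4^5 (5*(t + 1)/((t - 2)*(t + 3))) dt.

-2*log(7) + 3*log(2) + 3*log(3)

Factor the denominator: t**2 + t - 6 = (t + 3)(t - 2).
Partial fractions: 5*(t + 1)/((t - 2)*(t + 3)) = 2/(t + 3) + 3/(t - 2).
An antiderivative is F(t) = 3*log(t - 2) + 2*log(t + 3).
Then F(5) - F(4) = (3*log(3) + 6*log(2)) - (3*log(2) + 2*log(7)) = -2*log(7) + 3*log(2) + 3*log(3).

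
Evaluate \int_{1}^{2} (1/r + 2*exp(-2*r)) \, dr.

An antiderivative is F(r) = log(r) - exp(-2*r).
Then F(2) - F(1) = (-exp(-4) + log(2)) - (-exp(-2)) = -exp(-4) + exp(-2) + log(2).

-exp(-4) + exp(-2) + log(2)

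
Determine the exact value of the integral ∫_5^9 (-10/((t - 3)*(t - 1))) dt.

-5*log(3) + 5*log(2)

Factor the denominator: t**2 - 4*t + 3 = (t - 1)(t - 3).
Partial fractions: -10/((t - 3)*(t - 1)) = 5/(t - 1) - 5/(t - 3).
An antiderivative is F(t) = -5*log(t - 3) + 5*log(t - 1).
Then F(9) - F(5) = (-5*log(3) + 10*log(2)) - (log(32)) = -5*log(3) + 5*log(2).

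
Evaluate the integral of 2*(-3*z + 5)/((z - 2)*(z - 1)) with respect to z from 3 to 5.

-4*log(2) - 2*log(3)

Factor the denominator: z**2 - 3*z + 2 = (z - 1)(z - 2).
Partial fractions: 2*(-3*z + 5)/((z - 2)*(z - 1)) = -4/(z - 1) - 2/(z - 2).
An antiderivative is F(z) = -2*log(z - 2) - 4*log(z - 1).
Then F(5) - F(3) = (-8*log(2) - 2*log(3)) - (-log(16)) = -4*log(2) - 2*log(3).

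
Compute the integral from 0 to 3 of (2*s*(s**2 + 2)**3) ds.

Let u = s**2 + 2, so du = 2*s ds. When s = 0, u = 2; when s = 3, u = 11.
The integral becomes ∫ u**3 du from 2 to 11, with antiderivative u**4/4.
Back in s: F(s) = (s**2 + 2)**4/4.
Then F(3) - F(0) = (14641/4) - (4) = 14625/4.

14625/4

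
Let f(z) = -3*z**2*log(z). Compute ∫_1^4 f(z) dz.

21 - 128*log(2)

Integrate by parts once (u = ln z, dv = -3*z**2 dz).
An antiderivative is F(z) = -z**3*(3*log(z) - 1)/3.
Then F(4) - F(1) = (64/3 - 128*log(2)) - (1/3) = 21 - 128*log(2).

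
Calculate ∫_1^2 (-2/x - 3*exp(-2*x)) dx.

An antiderivative is F(x) = -2*log(x) + 3*exp(-2*x)/2.
Then F(2) - F(1) = (-2*log(2) + 3*exp(-4)/2) - (3*exp(-2)/2) = -2*log(2) - 3*exp(-2)/2 + 3*exp(-4)/2.

-2*log(2) - 3*exp(-2)/2 + 3*exp(-4)/2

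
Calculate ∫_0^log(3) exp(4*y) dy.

20

Let u = exp(y), so du = exp(y) dy. When y = 0, u = 1; when y = log(3), u = 3.
The integral becomes ∫ u**3 du from 1 to 3, with antiderivative u**4/4.
Back in y: F(y) = exp(4*y)/4.
Then F(log(3)) - F(0) = (81/4) - (1/4) = 20.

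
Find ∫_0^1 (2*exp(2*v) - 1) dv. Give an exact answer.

An antiderivative is F(v) = exp(2*v) - v.
Then F(1) - F(0) = (-1 + exp(2)) - (1) = -2 + exp(2).

-2 + exp(2)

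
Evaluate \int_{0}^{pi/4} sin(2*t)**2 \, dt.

Use the identity sin^2(2*t) = (1 - cos(4*t))/2.
An antiderivative is F(t) = t/2 - sin(4*t)/8.
Then F(pi/4) - F(0) = (pi/8) - (0) = pi/8.

pi/8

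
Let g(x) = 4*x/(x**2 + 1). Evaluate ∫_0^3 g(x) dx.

log(100)

Let u = x**2 + 1, so du = 2*x dx. When x = 0, u = 1; when x = 3, u = 10.
The integral becomes 2·∫ 1/u du from 1 to 10, with antiderivative 2*log(u).
Back in x: F(x) = 2*log(x**2 + 1).
Then F(3) - F(0) = (log(100)) - (0) = log(100).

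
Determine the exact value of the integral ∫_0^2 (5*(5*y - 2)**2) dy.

Let u = 5*y - 2, so du = 5 dy. When y = 0, u = -2; when y = 2, u = 8.
The integral becomes ∫ u**2 du from -2 to 8, with antiderivative u**3/3.
Back in y: F(y) = (5*y - 2)**3/3.
Then F(2) - F(0) = (512/3) - (-8/3) = 520/3.

520/3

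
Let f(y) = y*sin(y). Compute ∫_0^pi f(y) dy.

pi

Integrate by parts once (u = y, dv = sin(y) dy).
An antiderivative is F(y) = -y*cos(y) + sin(y).
Then F(pi) - F(0) = (pi) - (0) = pi.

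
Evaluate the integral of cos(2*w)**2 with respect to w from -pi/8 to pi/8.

Use the identity cos^2(2*w) = (1 + cos(4*w))/2.
An antiderivative is F(w) = w/2 + sin(4*w)/8.
Then F(pi/8) - F(-pi/8) = (1/8 + pi/16) - (-pi/16 - 1/8) = 1/4 + pi/8.

1/4 + pi/8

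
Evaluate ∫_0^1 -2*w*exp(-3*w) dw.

-2/9 + 8*exp(-3)/9

Integrate by parts once (u = w, dv = -2*exp(-3*w) dw).
An antiderivative is F(w) = (6*w + 2)*exp(-3*w)/9.
Then F(1) - F(0) = (8*exp(-3)/9) - (2/9) = -2/9 + 8*exp(-3)/9.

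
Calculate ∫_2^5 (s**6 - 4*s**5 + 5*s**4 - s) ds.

By the power rule, an antiderivative is F(s) = s**7/7 - 2*s**6/3 + s**5 - s**2/2.
Then F(5) - F(2) = (161975/42) - (118/21) = 53913/14.

53913/14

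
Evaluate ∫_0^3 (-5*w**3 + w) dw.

By the power rule, an antiderivative is F(w) = -5*w**4/4 + w**2/2.
Then F(3) - F(0) = (-387/4) - (0) = -387/4.

-387/4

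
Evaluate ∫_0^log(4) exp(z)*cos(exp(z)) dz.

Let u = exp(z), so du = exp(z) dz. When z = 0, u = 1; when z = log(4), u = 4.
The integral becomes ∫ cos(u) du from 1 to 4, with antiderivative sin(u).
Back in z: F(z) = sin(exp(z)).
Then F(log(4)) - F(0) = (sin(4)) - (sin(1)) = -sin(1) + sin(4).

-sin(1) + sin(4)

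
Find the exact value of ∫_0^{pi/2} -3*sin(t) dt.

An antiderivative is F(t) = 3*cos(t).
Then F(pi/2) - F(0) = (0) - (3) = -3.

-3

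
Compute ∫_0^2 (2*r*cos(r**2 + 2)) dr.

-sin(2) + sin(6)

Let u = r**2 + 2, so du = 2*r dr. When r = 0, u = 2; when r = 2, u = 6.
The integral becomes ∫ cos(u) du from 2 to 6, with antiderivative sin(u).
Back in r: F(r) = sin(r**2 + 2).
Then F(2) - F(0) = (sin(6)) - (sin(2)) = -sin(2) + sin(6).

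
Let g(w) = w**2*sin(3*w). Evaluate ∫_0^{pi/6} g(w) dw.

Integrate by parts twice (u = w^2, dv = sin(3*w) dw).
An antiderivative is F(w) = -w**2*cos(3*w)/3 + 2*w*sin(3*w)/9 + 2*cos(3*w)/27.
Then F(pi/6) - F(0) = (pi/27) - (2/27) = -2/27 + pi/27.

-2/27 + pi/27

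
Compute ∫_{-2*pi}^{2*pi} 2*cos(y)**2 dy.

4*pi

Use the identity cos^2(y) = (1 + cos(2*y))/2.
An antiderivative is F(y) = y + sin(2*y)/2.
Then F(2*pi) - F(-2*pi) = (2*pi) - (-2*pi) = 4*pi.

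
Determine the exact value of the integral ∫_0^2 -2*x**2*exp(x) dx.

4 - 4*exp(2)

Integrate by parts twice (u = x^2, dv = -2*exp(x) dx).
An antiderivative is F(x) = (-2*x**2 + 4*x - 4)*exp(x).
Then F(2) - F(0) = (-4*exp(2)) - (-4) = 4 - 4*exp(2).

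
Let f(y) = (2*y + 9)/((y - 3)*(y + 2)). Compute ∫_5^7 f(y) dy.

log(56/9)

Factor the denominator: y**2 - y - 6 = (y + 2)(y - 3).
Partial fractions: (2*y + 9)/((y - 3)*(y + 2)) = -1/(y + 2) + 3/(y - 3).
An antiderivative is F(y) = 3*log(y - 3) - log(y + 2).
Then F(7) - F(5) = (log(64/9)) - (log(8/7)) = log(56/9).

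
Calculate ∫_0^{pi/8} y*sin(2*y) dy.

Integrate by parts once (u = y, dv = sin(2*y) dy).
An antiderivative is F(y) = -y*cos(2*y)/2 + sin(2*y)/4.
Then F(pi/8) - F(0) = (sqrt(2)*(4 - pi)/32) - (0) = sqrt(2)*(4 - pi)/32.

sqrt(2)*(4 - pi)/32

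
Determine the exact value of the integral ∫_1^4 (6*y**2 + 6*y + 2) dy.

By the power rule, an antiderivative is F(y) = 2*y**3 + 3*y**2 + 2*y.
Then F(4) - F(1) = (184) - (7) = 177.

177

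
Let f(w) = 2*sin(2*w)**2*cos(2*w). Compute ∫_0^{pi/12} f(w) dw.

Let u = sin(2*w), so du = 2*cos(2*w) dw. When w = 0, u = 0; when w = pi/12, u = 1/2.
The integral becomes ∫ u**2 du from 0 to 1/2, with antiderivative u**3/3.
Back in w: F(w) = sin(2*w)**3/3.
Then F(pi/12) - F(0) = (1/24) - (0) = 1/24.

1/24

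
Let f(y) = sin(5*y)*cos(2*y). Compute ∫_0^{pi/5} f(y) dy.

5*sqrt(5)/84 + 5/28

Use the identity sin(5*y)cos(2*y) = [sin(7*y) + sin(3*y)]/2.
An antiderivative is F(y) = -cos(3*y)/6 - cos(7*y)/14.
Then F(pi/5) - F(0) = (-5/84 + 5*sqrt(5)/84) - (-5/21) = 5*sqrt(5)/84 + 5/28.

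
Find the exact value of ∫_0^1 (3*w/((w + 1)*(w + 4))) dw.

-9*log(2) + 4*log(5)

Factor the denominator: w**2 + 5*w + 4 = (w + 4)(w + 1).
Partial fractions: 3*w/((w + 1)*(w + 4)) = 4/(w + 4) - 1/(w + 1).
An antiderivative is F(w) = -log(w + 1) + 4*log(w + 4).
Then F(1) - F(0) = (-log(2) + 4*log(5)) - (8*log(2)) = -9*log(2) + 4*log(5).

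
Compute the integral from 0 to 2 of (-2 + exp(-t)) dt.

-3 - exp(-2)

An antiderivative is F(t) = -2*t - exp(-t).
Then F(2) - F(0) = (-4 - exp(-2)) - (-1) = -3 - exp(-2).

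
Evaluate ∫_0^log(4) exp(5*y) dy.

1023/5

Let u = exp(y), so du = exp(y) dy. When y = 0, u = 1; when y = log(4), u = 4.
The integral becomes ∫ u**4 du from 1 to 4, with antiderivative u**5/5.
Back in y: F(y) = exp(5*y)/5.
Then F(log(4)) - F(0) = (1024/5) - (1/5) = 1023/5.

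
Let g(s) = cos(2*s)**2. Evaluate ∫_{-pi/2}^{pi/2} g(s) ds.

Use the identity cos^2(2*s) = (1 + cos(4*s))/2.
An antiderivative is F(s) = s/2 + sin(4*s)/8.
Then F(pi/2) - F(-pi/2) = (pi/4) - (-pi/4) = pi/2.

pi/2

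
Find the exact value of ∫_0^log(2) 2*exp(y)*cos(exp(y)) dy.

-2*sin(1) + 2*sin(2)

Let u = exp(y), so du = exp(y) dy. When y = 0, u = 1; when y = log(2), u = 2.
The integral becomes 2·∫ cos(u) du from 1 to 2, with antiderivative 2*sin(u).
Back in y: F(y) = 2*sin(exp(y)).
Then F(log(2)) - F(0) = (2*sin(2)) - (2*sin(1)) = -2*sin(1) + 2*sin(2).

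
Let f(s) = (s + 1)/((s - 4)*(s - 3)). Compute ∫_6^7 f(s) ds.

-13*log(2) + 9*log(3)

Factor the denominator: s**2 - 7*s + 12 = (s - 3)(s - 4).
Partial fractions: (s + 1)/((s - 4)*(s - 3)) = -4/(s - 3) + 5/(s - 4).
An antiderivative is F(s) = 5*log(s - 4) - 4*log(s - 3).
Then F(7) - F(6) = (-8*log(2) + 5*log(3)) - (log(32/81)) = -13*log(2) + 9*log(3).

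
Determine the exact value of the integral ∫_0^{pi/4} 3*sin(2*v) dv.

3/2

An antiderivative is F(v) = -3*cos(2*v)/2.
Then F(pi/4) - F(0) = (0) - (-3/2) = 3/2.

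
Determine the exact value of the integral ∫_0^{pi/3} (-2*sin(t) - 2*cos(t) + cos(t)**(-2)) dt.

-1

An antiderivative is F(t) = -2*sin(t) + 2*cos(t) + tan(t).
Then F(pi/3) - F(0) = (1) - (2) = -1.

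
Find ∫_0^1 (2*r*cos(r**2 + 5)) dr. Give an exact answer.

sin(6) - sin(5)

Let u = r**2 + 5, so du = 2*r dr. When r = 0, u = 5; when r = 1, u = 6.
The integral becomes ∫ cos(u) du from 5 to 6, with antiderivative sin(u).
Back in r: F(r) = sin(r**2 + 5).
Then F(1) - F(0) = (sin(6)) - (sin(5)) = sin(6) - sin(5).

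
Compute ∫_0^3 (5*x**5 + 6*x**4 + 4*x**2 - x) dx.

By the power rule, an antiderivative is F(x) = 5*x**6/6 + 6*x**5/5 + 4*x**3/3 - x**2/2.
Then F(3) - F(0) = (4653/5) - (0) = 4653/5.

4653/5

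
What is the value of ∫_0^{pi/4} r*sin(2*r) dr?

1/4

Integrate by parts once (u = r, dv = sin(2*r) dr).
An antiderivative is F(r) = -r*cos(2*r)/2 + sin(2*r)/4.
Then F(pi/4) - F(0) = (1/4) - (0) = 1/4.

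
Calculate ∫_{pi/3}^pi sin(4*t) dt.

An antiderivative is F(t) = -cos(4*t)/4.
Then F(pi) - F(pi/3) = (-1/4) - (1/8) = -3/8.

-3/8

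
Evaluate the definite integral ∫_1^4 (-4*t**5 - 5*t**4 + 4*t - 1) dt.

-3726

By the power rule, an antiderivative is F(t) = -2*t**6/3 - t**5 + 2*t**2 - t.
Then F(4) - F(1) = (-11180/3) - (-2/3) = -3726.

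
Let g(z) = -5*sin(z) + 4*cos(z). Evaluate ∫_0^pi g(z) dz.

-10

An antiderivative is F(z) = 4*sin(z) + 5*cos(z).
Then F(pi) - F(0) = (-5) - (5) = -10.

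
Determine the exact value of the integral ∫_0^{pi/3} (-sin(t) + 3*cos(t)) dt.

-1/2 + 3*sqrt(3)/2

An antiderivative is F(t) = 3*sin(t) + cos(t).
Then F(pi/3) - F(0) = (1/2 + 3*sqrt(3)/2) - (1) = -1/2 + 3*sqrt(3)/2.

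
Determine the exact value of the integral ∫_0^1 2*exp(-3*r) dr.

2/3 - 2*exp(-3)/3

An antiderivative is F(r) = -2*exp(-3*r)/3.
Then F(1) - F(0) = (-2*exp(-3)/3) - (-2/3) = 2/3 - 2*exp(-3)/3.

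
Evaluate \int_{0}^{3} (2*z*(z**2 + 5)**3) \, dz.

37791/4

Let u = z**2 + 5, so du = 2*z dz. When z = 0, u = 5; when z = 3, u = 14.
The integral becomes ∫ u**3 du from 5 to 14, with antiderivative u**4/4.
Back in z: F(z) = (z**2 + 5)**4/4.
Then F(3) - F(0) = (9604) - (625/4) = 37791/4.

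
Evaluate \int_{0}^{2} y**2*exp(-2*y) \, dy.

(-13 + exp(4))*exp(-4)/4

Integrate by parts twice (u = y^2, dv = exp(-2*y) dy).
An antiderivative is F(y) = (-2*y**2 - 2*y - 1)*exp(-2*y)/4.
Then F(2) - F(0) = (-13*exp(-4)/4) - (-1/4) = (-13 + exp(4))*exp(-4)/4.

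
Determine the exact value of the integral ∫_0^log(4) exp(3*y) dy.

21

Let u = exp(y), so du = exp(y) dy. When y = 0, u = 1; when y = log(4), u = 4.
The integral becomes ∫ u**2 du from 1 to 4, with antiderivative u**3/3.
Back in y: F(y) = exp(3*y)/3.
Then F(log(4)) - F(0) = (64/3) - (1/3) = 21.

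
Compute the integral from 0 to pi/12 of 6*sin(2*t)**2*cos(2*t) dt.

1/8

Let u = sin(2*t), so du = 2*cos(2*t) dt. When t = 0, u = 0; when t = pi/12, u = 1/2.
The integral becomes 3·∫ u**2 du from 0 to 1/2, with antiderivative u**3.
Back in t: F(t) = sin(2*t)**3.
Then F(pi/12) - F(0) = (1/8) - (0) = 1/8.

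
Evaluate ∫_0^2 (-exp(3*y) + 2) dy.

13/3 - exp(6)/3

An antiderivative is F(y) = -exp(3*y)/3 + 2*y.
Then F(2) - F(0) = (4 - exp(6)/3) - (-1/3) = 13/3 - exp(6)/3.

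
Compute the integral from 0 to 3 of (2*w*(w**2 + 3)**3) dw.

Let u = w**2 + 3, so du = 2*w dw. When w = 0, u = 3; when w = 3, u = 12.
The integral becomes ∫ u**3 du from 3 to 12, with antiderivative u**4/4.
Back in w: F(w) = (w**2 + 3)**4/4.
Then F(3) - F(0) = (5184) - (81/4) = 20655/4.

20655/4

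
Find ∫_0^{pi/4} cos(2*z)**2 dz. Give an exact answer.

pi/8

Use the identity cos^2(2*z) = (1 + cos(4*z))/2.
An antiderivative is F(z) = z/2 + sin(4*z)/8.
Then F(pi/4) - F(0) = (pi/8) - (0) = pi/8.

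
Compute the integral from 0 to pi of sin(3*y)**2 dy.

pi/2

Use the identity sin^2(3*y) = (1 - cos(6*y))/2.
An antiderivative is F(y) = y/2 - sin(6*y)/12.
Then F(pi) - F(0) = (pi/2) - (0) = pi/2.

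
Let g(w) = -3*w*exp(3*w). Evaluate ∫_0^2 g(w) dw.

Integrate by parts once (u = w, dv = -3*exp(3*w) dw).
An antiderivative is F(w) = (-3*w + 1)*exp(3*w)/3.
Then F(2) - F(0) = (-5*exp(6)/3) - (1/3) = -5*exp(6)/3 - 1/3.

-5*exp(6)/3 - 1/3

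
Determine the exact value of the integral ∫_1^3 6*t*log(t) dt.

-12 + 27*log(3)

Integrate by parts once (u = ln t, dv = 6*t dt).
An antiderivative is F(t) = 3*t**2*(2*log(t) - 1)/2.
Then F(3) - F(1) = (-27/2 + 27*log(3)) - (-3/2) = -12 + 27*log(3).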